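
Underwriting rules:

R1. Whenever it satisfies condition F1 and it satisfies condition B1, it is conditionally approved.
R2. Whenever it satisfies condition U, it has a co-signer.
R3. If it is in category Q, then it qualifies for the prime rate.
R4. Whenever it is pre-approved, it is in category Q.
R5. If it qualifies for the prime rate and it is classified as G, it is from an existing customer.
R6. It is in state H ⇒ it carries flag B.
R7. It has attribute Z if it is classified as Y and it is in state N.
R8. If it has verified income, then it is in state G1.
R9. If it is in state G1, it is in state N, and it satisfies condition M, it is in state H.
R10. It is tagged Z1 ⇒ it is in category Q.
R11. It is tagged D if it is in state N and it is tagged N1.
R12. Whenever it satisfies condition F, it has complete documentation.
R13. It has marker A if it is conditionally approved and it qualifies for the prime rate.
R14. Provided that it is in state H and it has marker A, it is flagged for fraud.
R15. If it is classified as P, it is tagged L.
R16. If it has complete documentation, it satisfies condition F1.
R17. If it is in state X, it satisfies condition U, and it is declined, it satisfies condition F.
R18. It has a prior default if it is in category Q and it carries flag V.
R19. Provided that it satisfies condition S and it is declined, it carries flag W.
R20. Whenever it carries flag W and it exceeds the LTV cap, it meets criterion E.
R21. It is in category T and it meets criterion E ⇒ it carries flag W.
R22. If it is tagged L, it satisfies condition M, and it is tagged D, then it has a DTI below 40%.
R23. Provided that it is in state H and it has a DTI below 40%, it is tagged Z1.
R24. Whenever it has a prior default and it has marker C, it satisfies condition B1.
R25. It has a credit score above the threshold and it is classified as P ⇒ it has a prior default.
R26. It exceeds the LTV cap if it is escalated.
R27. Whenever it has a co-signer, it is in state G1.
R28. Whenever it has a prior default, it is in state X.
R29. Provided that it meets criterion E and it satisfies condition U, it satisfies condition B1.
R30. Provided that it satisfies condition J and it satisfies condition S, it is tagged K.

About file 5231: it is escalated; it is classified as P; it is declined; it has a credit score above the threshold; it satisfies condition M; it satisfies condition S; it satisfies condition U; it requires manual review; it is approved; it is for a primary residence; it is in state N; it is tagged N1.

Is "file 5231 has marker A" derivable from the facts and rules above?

By R2 (it satisfies condition U): it has a co-signer.
By R11 (it is in state N, it is tagged N1): it is tagged D.
By R15 (it is classified as P): it is tagged L.
By R19 (it satisfies condition S, it is declined): it carries flag W.
By R22 (it is tagged L, it satisfies condition M, it is tagged D): it has a DTI below 40%.
By R25 (it has a credit score above the threshold, it is classified as P): it has a prior default.
By R26 (it is escalated): it exceeds the LTV cap.
By R27 (it has a co-signer): it is in state G1.
By R28 (it has a prior default): it is in state X.
By R9 (it is in state G1, it is in state N, it satisfies condition M): it is in state H.
By R17 (it is in state X, it satisfies condition U, it is declined): it satisfies condition F.
By R20 (it carries flag W, it exceeds the LTV cap): it meets criterion E.
By R23 (it is in state H, it has a DTI below 40%): it is tagged Z1.
By R29 (it meets criterion E, it satisfies condition U): it satisfies condition B1.
By R10 (it is tagged Z1): it is in category Q.
By R12 (it satisfies condition F): it has complete documentation.
By R16 (it has complete documentation): it satisfies condition F1.
By R1 (it satisfies condition F1, it satisfies condition B1): it is conditionally approved.
By R3 (it is in category Q): it qualifies for the prime rate.
By R13 (it is conditionally approved, it qualifies for the prime rate): it has marker A.

Yes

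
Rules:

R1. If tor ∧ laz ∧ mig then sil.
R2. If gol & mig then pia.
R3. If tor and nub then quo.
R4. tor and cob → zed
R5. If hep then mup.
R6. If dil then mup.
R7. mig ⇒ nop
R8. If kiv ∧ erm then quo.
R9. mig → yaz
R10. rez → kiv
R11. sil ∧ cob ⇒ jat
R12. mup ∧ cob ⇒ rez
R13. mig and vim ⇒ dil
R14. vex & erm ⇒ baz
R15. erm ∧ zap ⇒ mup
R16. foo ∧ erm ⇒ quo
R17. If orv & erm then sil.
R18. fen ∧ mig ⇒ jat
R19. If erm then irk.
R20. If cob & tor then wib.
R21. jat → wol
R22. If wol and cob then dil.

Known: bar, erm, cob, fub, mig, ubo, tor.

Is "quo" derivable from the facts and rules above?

Forward chaining from the given facts derives: zed, nop, yaz, irk, wib.
Rules concluding quo: R3 needs nub; R8 needs kiv; R16 needs foo — none of these are established.

No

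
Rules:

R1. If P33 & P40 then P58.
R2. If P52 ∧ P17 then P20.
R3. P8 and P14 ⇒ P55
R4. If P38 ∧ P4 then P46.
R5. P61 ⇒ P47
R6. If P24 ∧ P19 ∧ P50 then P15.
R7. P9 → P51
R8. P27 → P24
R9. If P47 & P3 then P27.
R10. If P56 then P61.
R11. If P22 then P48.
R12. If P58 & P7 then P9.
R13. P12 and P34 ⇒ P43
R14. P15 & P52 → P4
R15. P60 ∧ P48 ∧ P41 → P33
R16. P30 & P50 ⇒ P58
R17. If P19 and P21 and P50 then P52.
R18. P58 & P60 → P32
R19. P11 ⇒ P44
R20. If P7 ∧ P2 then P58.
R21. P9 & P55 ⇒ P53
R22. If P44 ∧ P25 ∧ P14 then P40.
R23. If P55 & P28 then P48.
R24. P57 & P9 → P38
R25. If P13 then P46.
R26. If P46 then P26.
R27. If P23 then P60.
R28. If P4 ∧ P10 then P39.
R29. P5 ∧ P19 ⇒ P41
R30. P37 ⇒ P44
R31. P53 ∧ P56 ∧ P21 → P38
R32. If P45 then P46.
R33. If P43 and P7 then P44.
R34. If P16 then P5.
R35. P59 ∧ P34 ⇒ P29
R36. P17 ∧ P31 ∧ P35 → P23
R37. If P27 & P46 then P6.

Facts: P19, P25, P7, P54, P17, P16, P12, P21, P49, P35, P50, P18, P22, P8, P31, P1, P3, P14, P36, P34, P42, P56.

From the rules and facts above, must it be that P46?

P55  (by R3: P8, P14)
P61  (by R10: P56)
P48  (by R11: P22)
P43  (by R13: P12, P34)
P52  (by R17: P19, P21, P50)
P44  (by R33: P43, P7)
P5  (by R34: P16)
P23  (by R36: P17, P31, P35)
P47  (by R5: P61)
P27  (by R9: P47, P3)
P40  (by R22: P44, P25, P14)
P60  (by R27: P23)
P41  (by R29: P5, P19)
P24  (by R8: P27)
P33  (by R15: P60, P48, P41)
P58  (by R1: P33, P40)
P15  (by R6: P24, P19, P50)
P9  (by R12: P58, P7)
P4  (by R14: P15, P52)
P53  (by R21: P9, P55)
P38  (by R31: P53, P56, P21)
P46  (by R4: P38, P4)

Yes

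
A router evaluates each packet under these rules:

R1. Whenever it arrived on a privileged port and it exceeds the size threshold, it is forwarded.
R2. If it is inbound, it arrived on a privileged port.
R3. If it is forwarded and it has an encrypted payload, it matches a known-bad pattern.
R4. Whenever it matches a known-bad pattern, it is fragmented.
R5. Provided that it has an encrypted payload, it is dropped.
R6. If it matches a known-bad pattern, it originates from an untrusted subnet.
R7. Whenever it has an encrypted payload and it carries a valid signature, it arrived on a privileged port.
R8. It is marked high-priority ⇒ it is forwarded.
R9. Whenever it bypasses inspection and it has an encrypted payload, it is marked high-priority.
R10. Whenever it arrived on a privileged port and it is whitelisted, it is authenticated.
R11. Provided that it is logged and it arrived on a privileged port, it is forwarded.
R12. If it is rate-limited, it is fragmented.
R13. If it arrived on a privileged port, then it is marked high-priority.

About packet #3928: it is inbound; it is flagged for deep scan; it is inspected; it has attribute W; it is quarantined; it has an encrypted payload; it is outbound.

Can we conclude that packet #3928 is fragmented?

Yes

By R2 (it is inbound): it arrived on a privileged port.
By R13 (it arrived on a privileged port): it is marked high-priority.
By R8 (it is marked high-priority): it is forwarded.
By R3 (it is forwarded, it has an encrypted payload): it matches a known-bad pattern.
By R4 (it matches a known-bad pattern): it is fragmented.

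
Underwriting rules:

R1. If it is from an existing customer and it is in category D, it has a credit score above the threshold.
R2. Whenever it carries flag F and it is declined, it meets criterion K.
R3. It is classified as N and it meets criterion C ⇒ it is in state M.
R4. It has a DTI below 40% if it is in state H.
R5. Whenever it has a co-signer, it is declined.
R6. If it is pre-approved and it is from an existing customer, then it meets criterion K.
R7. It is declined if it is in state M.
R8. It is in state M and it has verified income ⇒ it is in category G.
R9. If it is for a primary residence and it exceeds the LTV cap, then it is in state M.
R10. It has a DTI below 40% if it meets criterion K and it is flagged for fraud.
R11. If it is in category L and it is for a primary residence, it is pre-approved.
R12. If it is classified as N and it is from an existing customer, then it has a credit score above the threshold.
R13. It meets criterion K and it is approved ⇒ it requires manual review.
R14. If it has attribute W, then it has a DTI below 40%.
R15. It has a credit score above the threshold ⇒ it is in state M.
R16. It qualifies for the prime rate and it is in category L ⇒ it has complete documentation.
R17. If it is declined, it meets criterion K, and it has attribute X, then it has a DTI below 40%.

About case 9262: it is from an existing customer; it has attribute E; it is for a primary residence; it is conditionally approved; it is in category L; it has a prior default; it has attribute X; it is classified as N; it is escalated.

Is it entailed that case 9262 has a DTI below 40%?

Yes

By R11 (it is in category L, it is for a primary residence): it is pre-approved.
By R12 (it is classified as N, it is from an existing customer): it has a credit score above the threshold.
By R15 (it has a credit score above the threshold): it is in state M.
By R6 (it is pre-approved, it is from an existing customer): it meets criterion K.
By R7 (it is in state M): it is declined.
By R17 (it is declined, it meets criterion K, it has attribute X): it has a DTI below 40%.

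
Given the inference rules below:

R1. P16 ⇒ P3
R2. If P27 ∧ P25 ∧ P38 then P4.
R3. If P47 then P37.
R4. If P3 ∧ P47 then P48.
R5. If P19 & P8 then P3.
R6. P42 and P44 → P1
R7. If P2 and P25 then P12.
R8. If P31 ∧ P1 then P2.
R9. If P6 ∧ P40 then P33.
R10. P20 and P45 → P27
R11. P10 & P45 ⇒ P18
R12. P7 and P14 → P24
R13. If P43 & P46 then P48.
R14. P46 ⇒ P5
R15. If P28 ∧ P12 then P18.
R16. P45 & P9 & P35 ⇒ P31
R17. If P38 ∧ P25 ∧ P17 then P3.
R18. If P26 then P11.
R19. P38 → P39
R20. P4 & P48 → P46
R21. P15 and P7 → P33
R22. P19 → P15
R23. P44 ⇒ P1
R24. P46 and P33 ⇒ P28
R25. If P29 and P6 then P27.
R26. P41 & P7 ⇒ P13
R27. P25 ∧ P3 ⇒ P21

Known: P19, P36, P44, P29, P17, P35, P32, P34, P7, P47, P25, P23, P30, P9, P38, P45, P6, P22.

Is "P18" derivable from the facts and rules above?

P31  (by R16: P45, P9, P35)
P3  (by R17: P38, P25, P17)
P15  (by R22: P19)
P1  (by R23: P44)
P27  (by R25: P29, P6)
P4  (by R2: P27, P25, P38)
P48  (by R4: P3, P47)
P2  (by R8: P31, P1)
P46  (by R20: P4, P48)
P33  (by R21: P15, P7)
P28  (by R24: P46, P33)
P12  (by R7: P2, P25)
P18  (by R15: P28, P12)

Yes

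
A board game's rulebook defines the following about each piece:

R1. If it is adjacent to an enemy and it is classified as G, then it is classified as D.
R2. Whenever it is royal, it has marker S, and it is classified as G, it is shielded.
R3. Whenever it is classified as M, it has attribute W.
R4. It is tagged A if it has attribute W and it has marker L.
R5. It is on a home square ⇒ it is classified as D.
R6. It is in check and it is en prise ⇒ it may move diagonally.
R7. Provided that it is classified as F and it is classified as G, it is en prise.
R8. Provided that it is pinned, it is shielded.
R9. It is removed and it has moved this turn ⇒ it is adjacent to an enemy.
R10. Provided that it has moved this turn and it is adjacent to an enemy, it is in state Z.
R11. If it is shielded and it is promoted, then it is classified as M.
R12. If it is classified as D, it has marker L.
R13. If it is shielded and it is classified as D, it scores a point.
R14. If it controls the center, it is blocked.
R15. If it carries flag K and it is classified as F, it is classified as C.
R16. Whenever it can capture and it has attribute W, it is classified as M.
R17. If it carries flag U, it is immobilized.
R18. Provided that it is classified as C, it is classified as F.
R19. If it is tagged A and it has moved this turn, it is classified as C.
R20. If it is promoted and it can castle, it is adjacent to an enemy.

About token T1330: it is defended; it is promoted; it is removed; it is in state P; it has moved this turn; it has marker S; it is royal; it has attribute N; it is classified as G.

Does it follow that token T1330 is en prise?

Yes

By R2 (it is royal, it has marker S, it is classified as G): it is shielded.
By R9 (it is removed, it has moved this turn): it is adjacent to an enemy.
By R11 (it is shielded, it is promoted): it is classified as M.
By R1 (it is adjacent to an enemy, it is classified as G): it is classified as D.
By R3 (it is classified as M): it has attribute W.
By R12 (it is classified as D): it has marker L.
By R4 (it has attribute W, it has marker L): it is tagged A.
By R19 (it is tagged A, it has moved this turn): it is classified as C.
By R18 (it is classified as C): it is classified as F.
By R7 (it is classified as F, it is classified as G): it is en prise.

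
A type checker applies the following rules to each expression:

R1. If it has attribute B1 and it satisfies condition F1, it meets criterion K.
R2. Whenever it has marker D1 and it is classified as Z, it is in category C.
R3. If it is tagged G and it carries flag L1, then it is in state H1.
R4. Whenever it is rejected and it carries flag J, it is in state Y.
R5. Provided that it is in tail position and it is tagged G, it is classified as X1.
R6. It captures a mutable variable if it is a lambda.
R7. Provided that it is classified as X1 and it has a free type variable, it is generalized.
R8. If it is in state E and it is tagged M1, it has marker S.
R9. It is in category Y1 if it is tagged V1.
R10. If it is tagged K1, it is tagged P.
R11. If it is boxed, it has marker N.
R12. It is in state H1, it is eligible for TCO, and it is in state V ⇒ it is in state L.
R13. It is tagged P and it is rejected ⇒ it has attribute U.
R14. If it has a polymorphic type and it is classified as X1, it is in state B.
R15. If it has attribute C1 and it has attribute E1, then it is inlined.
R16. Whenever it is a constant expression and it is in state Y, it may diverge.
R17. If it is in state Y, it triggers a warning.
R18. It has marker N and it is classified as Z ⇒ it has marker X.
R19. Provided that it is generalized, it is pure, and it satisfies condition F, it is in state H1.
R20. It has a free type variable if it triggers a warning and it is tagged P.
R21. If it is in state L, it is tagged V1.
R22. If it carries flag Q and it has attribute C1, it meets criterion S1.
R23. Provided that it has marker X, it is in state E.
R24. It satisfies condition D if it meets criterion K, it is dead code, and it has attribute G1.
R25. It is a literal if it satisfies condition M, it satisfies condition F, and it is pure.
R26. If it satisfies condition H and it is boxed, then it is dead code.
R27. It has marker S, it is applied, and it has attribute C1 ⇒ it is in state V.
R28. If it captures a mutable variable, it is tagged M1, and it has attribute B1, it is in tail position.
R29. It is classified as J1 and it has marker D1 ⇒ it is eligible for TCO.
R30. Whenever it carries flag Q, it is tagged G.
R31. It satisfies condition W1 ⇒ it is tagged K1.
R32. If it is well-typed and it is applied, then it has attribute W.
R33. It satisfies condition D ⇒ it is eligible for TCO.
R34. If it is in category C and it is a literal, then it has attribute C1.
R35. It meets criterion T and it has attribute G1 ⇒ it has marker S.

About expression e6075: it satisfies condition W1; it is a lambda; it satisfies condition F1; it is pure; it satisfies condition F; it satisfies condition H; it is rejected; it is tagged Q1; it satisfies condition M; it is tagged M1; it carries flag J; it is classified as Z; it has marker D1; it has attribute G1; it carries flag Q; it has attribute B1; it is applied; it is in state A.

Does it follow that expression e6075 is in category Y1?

No

Forward chaining from the given facts derives: meets criterion K, is in category C, is in state Y, captures a mutable variable, triggers a warning, is a literal, is in tail position, is tagged G, is tagged K1, has attribute C1, is classified as X1, is tagged P, has attribute U, has a free type variable, meets criterion S1, is generalized, is in state H1.
The only rule concluding "it is in category Y1" is R9, which needs "it is tagged V1"; that is never established.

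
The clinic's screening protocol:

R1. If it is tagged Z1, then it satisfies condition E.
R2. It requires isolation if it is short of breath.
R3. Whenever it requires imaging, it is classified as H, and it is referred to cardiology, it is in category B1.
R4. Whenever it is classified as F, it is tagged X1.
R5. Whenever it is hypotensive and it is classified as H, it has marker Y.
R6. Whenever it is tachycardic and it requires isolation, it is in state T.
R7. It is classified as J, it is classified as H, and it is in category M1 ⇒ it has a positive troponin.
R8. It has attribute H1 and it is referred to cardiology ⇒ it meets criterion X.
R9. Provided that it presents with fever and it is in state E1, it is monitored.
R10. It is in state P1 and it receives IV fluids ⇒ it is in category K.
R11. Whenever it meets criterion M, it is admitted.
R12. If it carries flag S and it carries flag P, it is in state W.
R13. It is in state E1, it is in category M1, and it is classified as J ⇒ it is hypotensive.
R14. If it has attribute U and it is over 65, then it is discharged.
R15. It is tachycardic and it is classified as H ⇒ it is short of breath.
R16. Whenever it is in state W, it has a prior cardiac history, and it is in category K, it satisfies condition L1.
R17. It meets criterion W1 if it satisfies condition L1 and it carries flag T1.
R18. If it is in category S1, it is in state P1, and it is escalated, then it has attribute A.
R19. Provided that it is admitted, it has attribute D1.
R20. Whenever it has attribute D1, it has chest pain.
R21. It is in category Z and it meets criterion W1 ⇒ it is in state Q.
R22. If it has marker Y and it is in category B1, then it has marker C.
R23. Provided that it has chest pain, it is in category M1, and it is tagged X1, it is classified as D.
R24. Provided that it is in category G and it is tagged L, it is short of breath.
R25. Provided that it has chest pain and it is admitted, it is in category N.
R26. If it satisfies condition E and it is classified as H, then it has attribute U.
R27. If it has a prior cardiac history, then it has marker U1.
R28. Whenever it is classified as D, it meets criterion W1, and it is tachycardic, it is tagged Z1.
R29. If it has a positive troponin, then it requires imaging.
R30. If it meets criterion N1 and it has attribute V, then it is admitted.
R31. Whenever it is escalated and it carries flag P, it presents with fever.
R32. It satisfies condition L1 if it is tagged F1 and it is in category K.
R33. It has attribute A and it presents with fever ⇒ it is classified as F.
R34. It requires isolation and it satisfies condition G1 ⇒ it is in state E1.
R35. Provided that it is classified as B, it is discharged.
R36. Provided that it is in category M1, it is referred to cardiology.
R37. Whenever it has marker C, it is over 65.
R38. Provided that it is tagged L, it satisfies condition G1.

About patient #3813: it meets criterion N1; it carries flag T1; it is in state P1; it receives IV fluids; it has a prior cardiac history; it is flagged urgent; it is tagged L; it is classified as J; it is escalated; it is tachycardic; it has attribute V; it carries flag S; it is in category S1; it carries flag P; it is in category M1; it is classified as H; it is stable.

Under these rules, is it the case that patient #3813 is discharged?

Yes

By R7 (it is classified as J, it is classified as H, it is in category M1): it has a positive troponin.
By R10 (it is in state P1, it receives IV fluids): it is in category K.
By R12 (it carries flag S, it carries flag P): it is in state W.
By R15 (it is tachycardic, it is classified as H): it is short of breath.
By R16 (it is in state W, it has a prior cardiac history, it is in category K): it satisfies condition L1.
By R17 (it satisfies condition L1, it carries flag T1): it meets criterion W1.
By R18 (it is in category S1, it is in state P1, it is escalated): it has attribute A.
By R29 (it has a positive troponin): it requires imaging.
By R30 (it meets criterion N1, it has attribute V): it is admitted.
By R31 (it is escalated, it carries flag P): it presents with fever.
By R33 (it has attribute A, it presents with fever): it is classified as F.
By R36 (it is in category M1): it is referred to cardiology.
By R38 (it is tagged L): it satisfies condition G1.
By R2 (it is short of breath): it requires isolation.
By R3 (it requires imaging, it is classified as H, it is referred to cardiology): it is in category B1.
By R4 (it is classified as F): it is tagged X1.
By R19 (it is admitted): it has attribute D1.
By R20 (it has attribute D1): it has chest pain.
By R23 (it has chest pain, it is in category M1, it is tagged X1): it is classified as D.
By R28 (it is classified as D, it meets criterion W1, it is tachycardic): it is tagged Z1.
By R34 (it requires isolation, it satisfies condition G1): it is in state E1.
By R1 (it is tagged Z1): it satisfies condition E.
By R13 (it is in state E1, it is in category M1, it is classified as J): it is hypotensive.
By R26 (it satisfies condition E, it is classified as H): it has attribute U.
By R5 (it is hypotensive, it is classified as H): it has marker Y.
By R22 (it has marker Y, it is in category B1): it has marker C.
By R37 (it has marker C): it is over 65.
By R14 (it has attribute U, it is over 65): it is discharged.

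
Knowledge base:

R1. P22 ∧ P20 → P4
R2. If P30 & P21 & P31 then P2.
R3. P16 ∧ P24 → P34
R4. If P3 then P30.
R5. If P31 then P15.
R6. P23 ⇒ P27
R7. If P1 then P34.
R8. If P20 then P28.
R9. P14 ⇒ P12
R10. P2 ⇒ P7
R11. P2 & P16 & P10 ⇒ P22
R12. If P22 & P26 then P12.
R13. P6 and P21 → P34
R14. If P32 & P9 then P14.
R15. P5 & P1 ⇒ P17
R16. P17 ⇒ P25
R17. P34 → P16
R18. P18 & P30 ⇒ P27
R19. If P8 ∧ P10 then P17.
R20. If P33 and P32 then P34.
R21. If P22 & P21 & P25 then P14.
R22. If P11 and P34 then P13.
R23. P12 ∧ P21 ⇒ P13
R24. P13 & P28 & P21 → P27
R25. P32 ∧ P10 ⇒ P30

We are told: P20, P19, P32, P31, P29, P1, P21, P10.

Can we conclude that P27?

Forward chaining from the given facts derives: P15, P34, P28, P16, P30, P2, P7, P22, P4.
Rules concluding P27: R6 needs P23; R18 needs P18; R24 needs P13 — none of these are established.

No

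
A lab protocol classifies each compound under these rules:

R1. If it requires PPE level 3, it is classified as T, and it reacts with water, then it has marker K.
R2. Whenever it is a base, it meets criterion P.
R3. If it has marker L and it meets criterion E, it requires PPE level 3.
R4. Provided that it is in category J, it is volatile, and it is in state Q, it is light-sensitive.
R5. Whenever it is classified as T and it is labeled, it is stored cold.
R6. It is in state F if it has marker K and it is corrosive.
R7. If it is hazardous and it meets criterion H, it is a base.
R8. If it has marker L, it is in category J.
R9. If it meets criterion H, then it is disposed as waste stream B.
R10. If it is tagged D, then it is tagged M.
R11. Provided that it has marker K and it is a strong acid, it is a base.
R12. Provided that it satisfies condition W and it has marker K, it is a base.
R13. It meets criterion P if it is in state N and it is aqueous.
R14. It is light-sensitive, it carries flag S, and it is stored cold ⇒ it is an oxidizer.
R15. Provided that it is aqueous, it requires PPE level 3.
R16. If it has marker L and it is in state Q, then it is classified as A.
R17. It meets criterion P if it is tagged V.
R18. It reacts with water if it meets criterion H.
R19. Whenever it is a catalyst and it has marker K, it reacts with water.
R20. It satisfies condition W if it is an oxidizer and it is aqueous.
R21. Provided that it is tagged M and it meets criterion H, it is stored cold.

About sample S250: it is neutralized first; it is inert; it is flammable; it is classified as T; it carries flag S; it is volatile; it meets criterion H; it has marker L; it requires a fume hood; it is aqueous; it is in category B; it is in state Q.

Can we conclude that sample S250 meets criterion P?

Forward chaining from the given facts derives: is in category J, is disposed as waste stream B, requires PPE level 3, is classified as A, reacts with water, has marker K, is light-sensitive.
Rules concluding "it meets criterion P": R2 needs "it is a base"; R13 needs "it is in state N"; R17 needs "it is tagged V" — none of these are established.

No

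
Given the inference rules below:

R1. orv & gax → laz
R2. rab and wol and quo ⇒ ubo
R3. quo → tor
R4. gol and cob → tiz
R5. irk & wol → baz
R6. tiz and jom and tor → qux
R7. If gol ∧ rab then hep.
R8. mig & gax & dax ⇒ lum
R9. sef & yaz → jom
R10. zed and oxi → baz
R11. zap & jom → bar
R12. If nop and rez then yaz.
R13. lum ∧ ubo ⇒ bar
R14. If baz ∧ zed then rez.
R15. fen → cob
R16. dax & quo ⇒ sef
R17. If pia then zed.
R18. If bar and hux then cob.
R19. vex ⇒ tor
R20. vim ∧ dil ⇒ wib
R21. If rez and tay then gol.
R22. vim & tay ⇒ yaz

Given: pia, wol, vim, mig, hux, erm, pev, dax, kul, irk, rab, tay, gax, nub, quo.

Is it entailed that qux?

ubo  (by R2: rab, wol, quo)
tor  (by R3: quo)
baz  (by R5: irk, wol)
lum  (by R8: mig, gax, dax)
bar  (by R13: lum, ubo)
sef  (by R16: dax, quo)
zed  (by R17: pia)
cob  (by R18: bar, hux)
yaz  (by R22: vim, tay)
jom  (by R9: sef, yaz)
rez  (by R14: baz, zed)
gol  (by R21: rez, tay)
tiz  (by R4: gol, cob)
qux  (by R6: tiz, jom, tor)

Yes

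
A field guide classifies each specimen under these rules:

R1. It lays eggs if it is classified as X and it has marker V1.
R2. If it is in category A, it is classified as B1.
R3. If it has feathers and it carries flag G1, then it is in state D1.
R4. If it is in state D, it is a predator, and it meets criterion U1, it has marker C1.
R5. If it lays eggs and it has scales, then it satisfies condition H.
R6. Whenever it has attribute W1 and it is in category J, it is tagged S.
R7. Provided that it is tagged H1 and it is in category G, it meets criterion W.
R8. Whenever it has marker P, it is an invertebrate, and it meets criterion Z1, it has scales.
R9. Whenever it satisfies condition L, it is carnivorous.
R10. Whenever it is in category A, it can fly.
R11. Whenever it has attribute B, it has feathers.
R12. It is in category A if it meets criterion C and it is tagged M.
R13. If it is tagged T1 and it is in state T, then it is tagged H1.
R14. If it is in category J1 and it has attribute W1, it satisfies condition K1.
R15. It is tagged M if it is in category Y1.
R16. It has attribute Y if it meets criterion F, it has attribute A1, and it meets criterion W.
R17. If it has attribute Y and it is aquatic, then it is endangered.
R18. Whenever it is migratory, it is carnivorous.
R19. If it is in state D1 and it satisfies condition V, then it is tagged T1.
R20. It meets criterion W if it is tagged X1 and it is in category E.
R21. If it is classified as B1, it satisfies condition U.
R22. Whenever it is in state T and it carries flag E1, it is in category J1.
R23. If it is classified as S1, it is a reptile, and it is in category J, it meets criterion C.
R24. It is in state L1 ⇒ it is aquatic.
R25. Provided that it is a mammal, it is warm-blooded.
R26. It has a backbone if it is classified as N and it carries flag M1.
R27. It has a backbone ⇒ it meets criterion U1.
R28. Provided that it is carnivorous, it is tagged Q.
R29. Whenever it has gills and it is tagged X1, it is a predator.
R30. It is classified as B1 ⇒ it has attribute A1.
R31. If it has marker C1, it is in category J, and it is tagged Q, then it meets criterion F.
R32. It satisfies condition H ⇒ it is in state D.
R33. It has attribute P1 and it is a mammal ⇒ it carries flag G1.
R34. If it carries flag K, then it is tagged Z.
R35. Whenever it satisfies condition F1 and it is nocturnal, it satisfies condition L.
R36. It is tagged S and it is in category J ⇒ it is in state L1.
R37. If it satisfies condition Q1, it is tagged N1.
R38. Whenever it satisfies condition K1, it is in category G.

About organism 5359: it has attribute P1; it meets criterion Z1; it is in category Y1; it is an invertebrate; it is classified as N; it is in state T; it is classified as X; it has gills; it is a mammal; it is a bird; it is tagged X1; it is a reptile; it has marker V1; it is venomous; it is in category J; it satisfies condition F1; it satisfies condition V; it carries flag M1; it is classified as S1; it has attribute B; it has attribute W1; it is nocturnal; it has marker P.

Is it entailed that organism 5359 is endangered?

Forward chaining from the given facts derives: lays eggs, is tagged S, has scales, has feathers, is tagged M, meets criterion C, is warm-blooded, has a backbone, meets criterion U1, is a predator, carries flag G1, satisfies condition L, is in state L1, is in state D1, satisfies condition H, is carnivorous, is in category A, is tagged T1, is aquatic, is tagged Q, is in state D, is classified as B1, has marker C1, can fly, is tagged H1, satisfies condition U, has attribute A1, meets criterion F.
The only rule concluding "it is endangered" is R17, which needs "it has attribute Y"; that is never established.

No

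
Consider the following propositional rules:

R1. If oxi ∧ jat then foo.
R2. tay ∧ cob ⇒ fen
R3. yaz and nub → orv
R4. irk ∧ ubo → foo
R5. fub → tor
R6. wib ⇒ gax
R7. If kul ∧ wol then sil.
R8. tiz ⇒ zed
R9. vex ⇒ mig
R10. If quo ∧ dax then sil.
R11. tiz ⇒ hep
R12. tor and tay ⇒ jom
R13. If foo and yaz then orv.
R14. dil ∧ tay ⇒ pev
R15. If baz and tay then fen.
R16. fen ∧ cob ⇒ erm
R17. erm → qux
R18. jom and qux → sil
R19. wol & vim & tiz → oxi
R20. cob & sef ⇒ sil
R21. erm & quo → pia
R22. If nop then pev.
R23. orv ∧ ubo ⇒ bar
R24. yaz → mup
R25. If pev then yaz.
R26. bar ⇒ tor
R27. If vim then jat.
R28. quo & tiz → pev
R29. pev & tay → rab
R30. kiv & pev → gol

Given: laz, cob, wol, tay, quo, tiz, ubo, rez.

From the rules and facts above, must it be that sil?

Forward chaining from the given facts derives: fen, zed, hep, erm, qux, pia, pev, rab, yaz, mup.
Rules concluding sil: R7 needs kul; R10 needs dax; R18 needs jom; R20 needs sef — none of these are established.

No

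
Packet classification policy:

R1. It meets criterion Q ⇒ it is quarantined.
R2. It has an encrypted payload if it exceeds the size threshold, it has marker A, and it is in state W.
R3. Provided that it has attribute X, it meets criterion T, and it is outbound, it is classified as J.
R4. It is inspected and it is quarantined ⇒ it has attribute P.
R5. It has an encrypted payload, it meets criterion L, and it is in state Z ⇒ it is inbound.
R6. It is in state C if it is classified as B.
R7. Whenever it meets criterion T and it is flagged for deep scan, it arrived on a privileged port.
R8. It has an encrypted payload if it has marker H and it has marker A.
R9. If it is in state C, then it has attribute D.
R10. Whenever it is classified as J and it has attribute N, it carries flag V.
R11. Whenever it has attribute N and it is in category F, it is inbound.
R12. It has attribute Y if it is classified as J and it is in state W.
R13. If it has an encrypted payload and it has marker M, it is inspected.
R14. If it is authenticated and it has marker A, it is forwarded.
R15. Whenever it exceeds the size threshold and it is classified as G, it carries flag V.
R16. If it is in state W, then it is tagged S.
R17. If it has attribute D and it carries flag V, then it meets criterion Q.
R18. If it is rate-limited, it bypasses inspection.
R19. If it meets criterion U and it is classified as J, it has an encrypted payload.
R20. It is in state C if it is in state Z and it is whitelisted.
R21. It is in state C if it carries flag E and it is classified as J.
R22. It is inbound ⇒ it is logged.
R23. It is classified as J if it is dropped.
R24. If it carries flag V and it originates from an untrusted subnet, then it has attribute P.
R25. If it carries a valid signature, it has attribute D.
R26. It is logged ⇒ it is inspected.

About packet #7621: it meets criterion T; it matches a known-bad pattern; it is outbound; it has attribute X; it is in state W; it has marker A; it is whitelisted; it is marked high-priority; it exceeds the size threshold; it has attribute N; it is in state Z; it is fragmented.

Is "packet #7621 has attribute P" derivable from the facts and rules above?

Forward chaining from the given facts derives: has an encrypted payload, is classified as J, carries flag V, has attribute Y, is tagged S, is in state C, has attribute D, meets criterion Q, is quarantined.
Rules concluding "it has attribute P": R4 needs "it is inspected"; R24 needs "it originates from an untrusted subnet" — none of these are established.

No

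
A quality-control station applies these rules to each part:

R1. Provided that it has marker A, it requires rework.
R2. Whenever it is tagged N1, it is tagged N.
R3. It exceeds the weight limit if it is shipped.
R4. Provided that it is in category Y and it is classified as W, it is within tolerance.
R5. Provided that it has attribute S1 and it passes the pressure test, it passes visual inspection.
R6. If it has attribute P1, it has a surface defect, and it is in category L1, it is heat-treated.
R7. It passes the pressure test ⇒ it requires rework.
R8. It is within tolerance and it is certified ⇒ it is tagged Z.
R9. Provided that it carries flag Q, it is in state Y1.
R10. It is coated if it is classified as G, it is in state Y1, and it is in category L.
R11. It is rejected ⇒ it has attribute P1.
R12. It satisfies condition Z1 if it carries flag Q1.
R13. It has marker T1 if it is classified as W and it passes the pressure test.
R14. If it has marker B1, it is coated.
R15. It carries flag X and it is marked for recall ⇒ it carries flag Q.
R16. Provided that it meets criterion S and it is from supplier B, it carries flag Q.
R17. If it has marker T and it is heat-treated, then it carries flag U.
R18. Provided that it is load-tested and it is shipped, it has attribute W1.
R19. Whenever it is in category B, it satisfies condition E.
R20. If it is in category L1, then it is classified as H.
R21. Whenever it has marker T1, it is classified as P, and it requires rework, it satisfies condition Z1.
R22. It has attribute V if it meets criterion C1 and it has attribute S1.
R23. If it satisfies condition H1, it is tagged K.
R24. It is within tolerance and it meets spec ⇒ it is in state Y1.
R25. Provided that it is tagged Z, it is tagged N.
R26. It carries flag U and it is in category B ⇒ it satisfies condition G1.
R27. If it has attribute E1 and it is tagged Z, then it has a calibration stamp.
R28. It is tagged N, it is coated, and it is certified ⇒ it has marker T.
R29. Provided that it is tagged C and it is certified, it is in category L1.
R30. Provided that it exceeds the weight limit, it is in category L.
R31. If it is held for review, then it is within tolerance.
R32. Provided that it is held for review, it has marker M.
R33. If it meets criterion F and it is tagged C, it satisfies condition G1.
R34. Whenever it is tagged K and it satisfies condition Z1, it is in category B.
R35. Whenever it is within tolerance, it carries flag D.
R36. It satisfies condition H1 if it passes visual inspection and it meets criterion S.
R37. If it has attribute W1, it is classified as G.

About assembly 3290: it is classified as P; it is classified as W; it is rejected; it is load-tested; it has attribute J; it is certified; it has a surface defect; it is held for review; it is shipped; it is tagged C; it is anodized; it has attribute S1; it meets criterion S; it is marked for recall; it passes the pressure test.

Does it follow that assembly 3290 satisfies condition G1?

No

Forward chaining from the given facts derives: exceeds the weight limit, passes visual inspection, requires rework, has attribute P1, has marker T1, has attribute W1, satisfies condition Z1, is in category L1, is in category L, is within tolerance, has marker M, carries flag D, satisfies condition H1, is classified as G, is heat-treated, is tagged Z, is classified as H, is tagged K, is tagged N, is in category B, satisfies condition E.
Rules concluding "it satisfies condition G1": R26 needs "it carries flag U"; R33 needs "it meets criterion F" — none of these are established.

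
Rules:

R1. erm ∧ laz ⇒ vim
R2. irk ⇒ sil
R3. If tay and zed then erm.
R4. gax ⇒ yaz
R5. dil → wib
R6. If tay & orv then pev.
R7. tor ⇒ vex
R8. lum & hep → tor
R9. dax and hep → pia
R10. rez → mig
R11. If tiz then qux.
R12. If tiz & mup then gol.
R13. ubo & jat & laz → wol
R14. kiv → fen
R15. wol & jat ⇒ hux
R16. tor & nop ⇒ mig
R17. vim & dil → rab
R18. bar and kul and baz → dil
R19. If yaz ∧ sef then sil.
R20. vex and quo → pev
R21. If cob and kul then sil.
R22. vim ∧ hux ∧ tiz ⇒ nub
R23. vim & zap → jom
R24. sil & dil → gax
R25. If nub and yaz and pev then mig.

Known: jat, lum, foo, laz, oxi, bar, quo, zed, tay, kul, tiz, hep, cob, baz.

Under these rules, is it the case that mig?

No

Forward chaining from the given facts derives: erm, tor, qux, dil, sil, gax, vim, yaz, wib, vex, rab, pev.
Rules concluding mig: R10 needs rez; R16 needs nop; R25 needs nub — none of these are established.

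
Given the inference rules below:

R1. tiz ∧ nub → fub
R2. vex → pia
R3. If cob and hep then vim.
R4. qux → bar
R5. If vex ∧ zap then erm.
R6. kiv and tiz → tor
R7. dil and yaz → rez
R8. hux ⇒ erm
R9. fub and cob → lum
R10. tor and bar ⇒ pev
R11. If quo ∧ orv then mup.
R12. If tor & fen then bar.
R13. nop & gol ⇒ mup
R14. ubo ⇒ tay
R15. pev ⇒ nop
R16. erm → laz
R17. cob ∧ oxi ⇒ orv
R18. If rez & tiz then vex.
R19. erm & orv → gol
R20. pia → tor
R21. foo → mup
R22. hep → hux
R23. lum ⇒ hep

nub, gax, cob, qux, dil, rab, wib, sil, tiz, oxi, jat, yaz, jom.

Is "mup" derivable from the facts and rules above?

Yes

fub  (by R1: tiz, nub)
bar  (by R4: qux)
rez  (by R7: dil, yaz)
lum  (by R9: fub, cob)
orv  (by R17: cob, oxi)
vex  (by R18: rez, tiz)
hep  (by R23: lum)
pia  (by R2: vex)
tor  (by R20: pia)
hux  (by R22: hep)
erm  (by R8: hux)
pev  (by R10: tor, bar)
nop  (by R15: pev)
gol  (by R19: erm, orv)
mup  (by R13: nop, gol)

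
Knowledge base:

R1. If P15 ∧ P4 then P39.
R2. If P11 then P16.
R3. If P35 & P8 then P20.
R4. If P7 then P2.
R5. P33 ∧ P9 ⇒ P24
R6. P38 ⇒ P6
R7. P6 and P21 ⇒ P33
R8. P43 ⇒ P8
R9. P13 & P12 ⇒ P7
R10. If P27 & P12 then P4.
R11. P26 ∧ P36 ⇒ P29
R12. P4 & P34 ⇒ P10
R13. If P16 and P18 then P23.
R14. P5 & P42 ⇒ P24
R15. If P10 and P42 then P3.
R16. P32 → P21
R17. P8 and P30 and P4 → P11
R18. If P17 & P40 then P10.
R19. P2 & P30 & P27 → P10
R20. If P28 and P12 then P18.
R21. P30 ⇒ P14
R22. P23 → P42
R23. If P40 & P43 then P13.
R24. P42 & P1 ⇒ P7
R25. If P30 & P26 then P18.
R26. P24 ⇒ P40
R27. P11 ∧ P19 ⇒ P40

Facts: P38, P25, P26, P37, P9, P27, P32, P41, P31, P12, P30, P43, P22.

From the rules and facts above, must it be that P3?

P6  (by R6: P38)
P8  (by R8: P43)
P4  (by R10: P27, P12)
P21  (by R16: P32)
P11  (by R17: P8, P30, P4)
P18  (by R25: P30, P26)
P16  (by R2: P11)
P33  (by R7: P6, P21)
P23  (by R13: P16, P18)
P42  (by R22: P23)
P24  (by R5: P33, P9)
P40  (by R26: P24)
P13  (by R23: P40, P43)
P7  (by R9: P13, P12)
P2  (by R4: P7)
P10  (by R19: P2, P30, P27)
P3  (by R15: P10, P42)

Yes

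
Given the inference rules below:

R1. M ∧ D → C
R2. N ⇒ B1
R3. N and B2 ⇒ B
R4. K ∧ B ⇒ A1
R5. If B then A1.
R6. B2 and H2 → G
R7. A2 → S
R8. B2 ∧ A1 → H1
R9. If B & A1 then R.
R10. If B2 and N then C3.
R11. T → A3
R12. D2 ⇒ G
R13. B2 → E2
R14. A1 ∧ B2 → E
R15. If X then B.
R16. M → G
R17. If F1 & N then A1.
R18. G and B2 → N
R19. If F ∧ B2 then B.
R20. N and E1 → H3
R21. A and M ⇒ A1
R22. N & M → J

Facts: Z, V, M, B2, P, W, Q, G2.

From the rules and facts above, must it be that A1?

Yes

G  (by R16: M)
N  (by R18: G, B2)
B  (by R3: N, B2)
A1  (by R5: B)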